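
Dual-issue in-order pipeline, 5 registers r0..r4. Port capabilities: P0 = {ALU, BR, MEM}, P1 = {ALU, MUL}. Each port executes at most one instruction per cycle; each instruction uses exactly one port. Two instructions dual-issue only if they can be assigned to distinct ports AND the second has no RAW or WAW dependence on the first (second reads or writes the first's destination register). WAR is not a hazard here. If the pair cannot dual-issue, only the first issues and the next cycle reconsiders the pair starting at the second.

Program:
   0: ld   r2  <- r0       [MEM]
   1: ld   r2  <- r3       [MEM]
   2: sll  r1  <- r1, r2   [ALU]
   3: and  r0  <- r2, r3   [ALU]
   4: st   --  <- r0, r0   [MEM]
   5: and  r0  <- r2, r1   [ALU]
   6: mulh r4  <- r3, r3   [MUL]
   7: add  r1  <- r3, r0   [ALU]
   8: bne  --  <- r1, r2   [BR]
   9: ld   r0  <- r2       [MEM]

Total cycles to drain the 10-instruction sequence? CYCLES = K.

  cy0 -> i0 (ld.MEM) no-port MEM/MEM
  cy1 -> i1 (ld.MEM) RAW r2
  cy2 -> i2,i3 (sll.ALU/and.ALU) pair
  cy3 -> i4,i5 (st.MEM/and.ALU) pair
  cy4 -> i6,i7 (mulh.MUL/add.ALU) pair
  cy5 -> i8 (bne.BR) no-port BR/MEM
  cy6 -> i9 (ld.MEM) tail

CYCLES = 7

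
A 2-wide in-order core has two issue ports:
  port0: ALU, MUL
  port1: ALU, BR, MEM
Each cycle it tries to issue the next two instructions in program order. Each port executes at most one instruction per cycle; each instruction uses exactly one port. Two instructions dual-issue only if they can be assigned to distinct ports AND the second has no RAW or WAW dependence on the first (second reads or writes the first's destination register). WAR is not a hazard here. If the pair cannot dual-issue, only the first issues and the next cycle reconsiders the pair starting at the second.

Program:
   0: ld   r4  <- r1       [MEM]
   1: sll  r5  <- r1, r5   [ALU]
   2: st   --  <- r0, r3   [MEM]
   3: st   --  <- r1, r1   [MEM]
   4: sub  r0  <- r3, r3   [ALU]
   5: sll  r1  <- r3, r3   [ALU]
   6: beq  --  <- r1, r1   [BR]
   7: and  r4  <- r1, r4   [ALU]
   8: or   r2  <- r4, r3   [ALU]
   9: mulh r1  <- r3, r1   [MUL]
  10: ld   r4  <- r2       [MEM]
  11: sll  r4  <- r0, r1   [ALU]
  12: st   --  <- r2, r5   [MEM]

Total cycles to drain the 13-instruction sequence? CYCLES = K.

CYCLES = 8

t=0 i0,i1:ld/sll ; pair
t=1 i2:st ; no-port MEM/MEM
t=2 i3,i4:st/sub ; pair
t=3 i5:sll ; RAW r1
t=4 i6,i7:beq/and ; pair
t=5 i8,i9:or/mulh ; pair
t=6 i10:ld ; WAW r4
t=7 i11,i12:sll/st ; pair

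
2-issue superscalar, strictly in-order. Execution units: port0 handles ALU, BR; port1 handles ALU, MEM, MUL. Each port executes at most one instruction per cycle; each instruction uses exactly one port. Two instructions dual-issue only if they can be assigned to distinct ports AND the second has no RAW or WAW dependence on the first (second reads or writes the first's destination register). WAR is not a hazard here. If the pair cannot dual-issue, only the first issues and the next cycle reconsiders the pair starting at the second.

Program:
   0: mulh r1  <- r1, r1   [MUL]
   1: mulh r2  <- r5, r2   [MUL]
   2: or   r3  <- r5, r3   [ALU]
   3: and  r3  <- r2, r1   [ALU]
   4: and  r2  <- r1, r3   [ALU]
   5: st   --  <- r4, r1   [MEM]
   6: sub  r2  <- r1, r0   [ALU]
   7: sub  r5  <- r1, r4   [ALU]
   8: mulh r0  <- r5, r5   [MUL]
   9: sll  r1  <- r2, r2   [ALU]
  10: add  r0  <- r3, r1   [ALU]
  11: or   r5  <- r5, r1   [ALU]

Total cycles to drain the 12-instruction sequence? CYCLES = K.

t=0 i0:mulh.MUL ; no-port MUL/MUL
t=1 i1/i2:mulh.MUL or.ALU ; 2-wide
t=2 i3:and.ALU ; RAW r3
t=3 i4/i5:and.ALU st.MEM ; 2-wide
t=4 i6/i7:sub.ALU sub.ALU ; 2-wide
t=5 i8/i9:mulh.MUL sll.ALU ; 2-wide
t=6 i10/i11:add.ALU or.ALU ; 2-wide

CYCLES = 7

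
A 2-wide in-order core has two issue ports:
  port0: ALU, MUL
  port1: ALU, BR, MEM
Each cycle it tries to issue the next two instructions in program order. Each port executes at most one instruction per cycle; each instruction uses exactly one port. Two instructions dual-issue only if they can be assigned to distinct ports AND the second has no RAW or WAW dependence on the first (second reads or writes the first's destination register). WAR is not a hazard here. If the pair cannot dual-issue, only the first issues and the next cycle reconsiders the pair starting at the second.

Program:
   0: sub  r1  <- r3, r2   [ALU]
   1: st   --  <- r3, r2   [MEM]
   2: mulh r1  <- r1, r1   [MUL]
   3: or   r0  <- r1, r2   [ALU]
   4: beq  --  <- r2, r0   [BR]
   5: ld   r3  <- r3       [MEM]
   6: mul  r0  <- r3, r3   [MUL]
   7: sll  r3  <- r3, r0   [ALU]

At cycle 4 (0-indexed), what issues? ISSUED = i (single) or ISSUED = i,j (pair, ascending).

ISSUED = 5

0. sub;st @i0&i1  | pair
1. mulh @i2  | RAW r1
2. or @i3  | RAW r0
3. beq @i4  | no-port BR/MEM
4. ld @i5  | RAW r3
5. mul @i6  | RAW r0
6. sll @i7  | tail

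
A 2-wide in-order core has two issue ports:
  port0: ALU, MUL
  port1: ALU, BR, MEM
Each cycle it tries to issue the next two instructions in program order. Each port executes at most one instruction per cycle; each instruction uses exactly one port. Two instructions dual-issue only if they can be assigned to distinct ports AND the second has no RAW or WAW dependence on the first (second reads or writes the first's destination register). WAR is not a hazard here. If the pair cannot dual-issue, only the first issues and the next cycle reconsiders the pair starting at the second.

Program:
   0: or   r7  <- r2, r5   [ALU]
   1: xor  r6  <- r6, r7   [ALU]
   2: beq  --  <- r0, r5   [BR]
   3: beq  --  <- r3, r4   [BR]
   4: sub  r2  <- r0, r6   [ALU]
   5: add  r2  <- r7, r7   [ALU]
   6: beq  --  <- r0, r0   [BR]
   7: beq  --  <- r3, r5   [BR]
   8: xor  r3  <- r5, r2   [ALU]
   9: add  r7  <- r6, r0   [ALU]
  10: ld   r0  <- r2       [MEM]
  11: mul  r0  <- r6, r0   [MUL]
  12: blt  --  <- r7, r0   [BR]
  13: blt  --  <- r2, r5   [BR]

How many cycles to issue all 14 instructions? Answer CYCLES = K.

CYCLES = 9

#0 head=0: or.ALU i0 RAW r7
#1 head=1: xor.ALU;beq.BR i1+i2 pair
#2 head=3: beq.BR;sub.ALU i3+i4 pair
#3 head=5: add.ALU;beq.BR i5+i6 pair
#4 head=7: beq.BR;xor.ALU i7+i8 pair
#5 head=9: add.ALU;ld.MEM i9+i10 pair
#6 head=11: mul.MUL i11 RAW r0
#7 head=12: blt.BR i12 no-port BR/BR
#8 head=13: blt.BR i13 tail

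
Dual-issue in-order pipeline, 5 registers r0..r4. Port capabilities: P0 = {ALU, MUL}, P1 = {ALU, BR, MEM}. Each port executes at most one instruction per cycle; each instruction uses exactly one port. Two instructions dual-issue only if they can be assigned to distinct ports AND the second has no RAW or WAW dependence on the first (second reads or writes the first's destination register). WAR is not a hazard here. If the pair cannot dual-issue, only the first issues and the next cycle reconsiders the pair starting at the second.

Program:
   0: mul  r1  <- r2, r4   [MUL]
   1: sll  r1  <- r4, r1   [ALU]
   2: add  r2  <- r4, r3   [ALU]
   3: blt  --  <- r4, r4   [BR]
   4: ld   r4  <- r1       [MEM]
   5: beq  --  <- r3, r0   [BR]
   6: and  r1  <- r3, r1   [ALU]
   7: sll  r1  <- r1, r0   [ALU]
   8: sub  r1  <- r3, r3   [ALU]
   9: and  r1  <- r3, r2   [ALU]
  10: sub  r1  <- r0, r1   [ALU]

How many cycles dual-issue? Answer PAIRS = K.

PAIRS = 2

  cy0 -> i0 (mul.MUL) RAW+WAW r1
  cy1 -> i1&i2 (sll.ALU add.ALU) 2-wide
  cy2 -> i3 (blt.BR) no-port BR/MEM
  cy3 -> i4 (ld.MEM) no-port MEM/BR
  cy4 -> i5&i6 (beq.BR and.ALU) 2-wide
  cy5 -> i7 (sll.ALU) WAW r1
  cy6 -> i8 (sub.ALU) WAW r1
  cy7 -> i9 (and.ALU) RAW+WAW r1
  cy8 -> i10 (sub.ALU) tail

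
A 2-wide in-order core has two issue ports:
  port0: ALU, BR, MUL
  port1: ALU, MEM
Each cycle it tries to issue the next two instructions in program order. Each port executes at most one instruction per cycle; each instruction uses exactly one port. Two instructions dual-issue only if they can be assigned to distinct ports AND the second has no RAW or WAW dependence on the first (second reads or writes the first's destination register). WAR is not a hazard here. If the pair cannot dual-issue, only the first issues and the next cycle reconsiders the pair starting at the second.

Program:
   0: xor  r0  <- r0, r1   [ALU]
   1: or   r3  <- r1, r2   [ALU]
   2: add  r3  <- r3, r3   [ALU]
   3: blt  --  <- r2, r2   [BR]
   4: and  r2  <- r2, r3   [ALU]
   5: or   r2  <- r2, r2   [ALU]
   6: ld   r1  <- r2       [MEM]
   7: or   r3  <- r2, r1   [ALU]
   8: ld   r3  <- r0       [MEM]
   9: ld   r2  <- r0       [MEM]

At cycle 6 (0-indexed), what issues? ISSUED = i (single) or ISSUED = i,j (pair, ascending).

0. xor+or @i0,i1  | dual
1. add+blt @i2,i3  | dual
2. and @i4  | RAW+WAW r2
3. or @i5  | RAW r2
4. ld @i6  | RAW r1
5. or @i7  | WAW r3
6. ld @i8  | no-port MEM/MEM
7. ld @i9  | tail

ISSUED = 8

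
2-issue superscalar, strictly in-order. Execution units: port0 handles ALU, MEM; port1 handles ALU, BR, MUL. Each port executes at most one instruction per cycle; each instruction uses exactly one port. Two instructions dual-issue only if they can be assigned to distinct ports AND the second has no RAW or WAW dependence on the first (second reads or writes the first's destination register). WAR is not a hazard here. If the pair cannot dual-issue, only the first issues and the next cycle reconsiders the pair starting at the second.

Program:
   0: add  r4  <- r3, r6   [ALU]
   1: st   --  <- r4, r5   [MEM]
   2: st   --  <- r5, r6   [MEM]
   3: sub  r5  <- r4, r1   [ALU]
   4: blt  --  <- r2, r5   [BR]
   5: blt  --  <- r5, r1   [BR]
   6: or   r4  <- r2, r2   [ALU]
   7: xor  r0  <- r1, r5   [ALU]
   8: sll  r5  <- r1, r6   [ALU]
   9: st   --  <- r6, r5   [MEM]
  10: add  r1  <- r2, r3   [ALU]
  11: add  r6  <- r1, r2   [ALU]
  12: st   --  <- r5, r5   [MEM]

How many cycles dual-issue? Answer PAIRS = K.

0. add @i0  | RAW r4
1. st @i1  | no-port MEM/MEM
2. st sub @i2+i3  | 2-wide
3. blt @i4  | no-port BR/BR
4. blt or @i5+i6  | 2-wide
5. xor sll @i7+i8  | 2-wide
6. st add @i9+i10  | 2-wide
7. add st @i11+i12  | 2-wide

PAIRS = 5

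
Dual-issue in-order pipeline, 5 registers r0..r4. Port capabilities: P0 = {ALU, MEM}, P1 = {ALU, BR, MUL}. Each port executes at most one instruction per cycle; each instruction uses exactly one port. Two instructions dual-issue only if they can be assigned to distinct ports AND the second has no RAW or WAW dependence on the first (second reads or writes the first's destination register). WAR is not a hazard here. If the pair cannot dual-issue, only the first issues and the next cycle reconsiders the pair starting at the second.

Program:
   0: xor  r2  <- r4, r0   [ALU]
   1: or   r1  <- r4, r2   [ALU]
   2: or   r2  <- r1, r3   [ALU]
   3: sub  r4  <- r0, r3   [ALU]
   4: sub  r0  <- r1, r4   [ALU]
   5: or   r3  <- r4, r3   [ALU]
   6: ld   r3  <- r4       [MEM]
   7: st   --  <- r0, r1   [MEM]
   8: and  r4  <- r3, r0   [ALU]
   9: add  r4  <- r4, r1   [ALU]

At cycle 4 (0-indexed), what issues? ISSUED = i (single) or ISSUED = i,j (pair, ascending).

ISSUED = 6

[0] i0  xor  -- RAW r2
[1] i1  or  -- RAW r1
[2] i2&i3  or sub  -- 2-wide
[3] i4&i5  sub or  -- 2-wide
[4] i6  ld  -- no-port MEM/MEM
[5] i7&i8  st and  -- 2-wide
[6] i9  add  -- tail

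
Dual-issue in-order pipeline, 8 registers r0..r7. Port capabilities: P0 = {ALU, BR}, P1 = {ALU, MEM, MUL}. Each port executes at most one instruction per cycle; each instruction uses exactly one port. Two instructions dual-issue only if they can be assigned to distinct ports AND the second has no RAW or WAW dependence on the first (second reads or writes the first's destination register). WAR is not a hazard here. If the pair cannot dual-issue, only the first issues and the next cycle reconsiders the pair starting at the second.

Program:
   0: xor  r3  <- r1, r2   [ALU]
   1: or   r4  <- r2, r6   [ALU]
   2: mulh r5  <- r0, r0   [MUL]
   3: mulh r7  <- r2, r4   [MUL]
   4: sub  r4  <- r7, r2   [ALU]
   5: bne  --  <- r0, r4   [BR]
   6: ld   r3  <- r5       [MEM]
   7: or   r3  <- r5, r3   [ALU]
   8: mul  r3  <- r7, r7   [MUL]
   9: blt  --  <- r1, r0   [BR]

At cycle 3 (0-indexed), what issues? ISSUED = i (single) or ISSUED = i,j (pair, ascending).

ISSUED = 4

  cy0 -> i0,i1 (xor;or) pair
  cy1 -> i2 (mulh) no-port MUL/MUL
  cy2 -> i3 (mulh) RAW r7
  cy3 -> i4 (sub) RAW r4
  cy4 -> i5,i6 (bne;ld) pair
  cy5 -> i7 (or) WAW r3
  cy6 -> i8,i9 (mul;blt) pair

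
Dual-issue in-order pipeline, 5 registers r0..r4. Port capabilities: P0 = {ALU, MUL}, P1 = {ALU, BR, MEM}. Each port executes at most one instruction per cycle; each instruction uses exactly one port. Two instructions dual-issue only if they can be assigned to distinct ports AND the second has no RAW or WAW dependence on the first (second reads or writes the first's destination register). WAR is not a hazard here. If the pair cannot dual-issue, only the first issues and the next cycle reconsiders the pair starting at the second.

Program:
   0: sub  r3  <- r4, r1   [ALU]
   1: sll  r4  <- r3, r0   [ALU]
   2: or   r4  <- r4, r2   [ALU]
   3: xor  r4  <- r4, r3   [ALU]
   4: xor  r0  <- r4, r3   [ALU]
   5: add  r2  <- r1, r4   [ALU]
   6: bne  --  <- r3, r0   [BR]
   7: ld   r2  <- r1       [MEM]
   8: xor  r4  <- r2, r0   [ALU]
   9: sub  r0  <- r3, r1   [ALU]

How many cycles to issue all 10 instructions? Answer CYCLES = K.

0. sub @i0  | RAW r3
1. sll @i1  | RAW+WAW r4
2. or @i2  | RAW+WAW r4
3. xor @i3  | RAW r4
4. xor add @i4+i5  | 2-wide
5. bne @i6  | no-port BR/MEM
6. ld @i7  | RAW r2
7. xor sub @i8+i9  | 2-wide

CYCLES = 8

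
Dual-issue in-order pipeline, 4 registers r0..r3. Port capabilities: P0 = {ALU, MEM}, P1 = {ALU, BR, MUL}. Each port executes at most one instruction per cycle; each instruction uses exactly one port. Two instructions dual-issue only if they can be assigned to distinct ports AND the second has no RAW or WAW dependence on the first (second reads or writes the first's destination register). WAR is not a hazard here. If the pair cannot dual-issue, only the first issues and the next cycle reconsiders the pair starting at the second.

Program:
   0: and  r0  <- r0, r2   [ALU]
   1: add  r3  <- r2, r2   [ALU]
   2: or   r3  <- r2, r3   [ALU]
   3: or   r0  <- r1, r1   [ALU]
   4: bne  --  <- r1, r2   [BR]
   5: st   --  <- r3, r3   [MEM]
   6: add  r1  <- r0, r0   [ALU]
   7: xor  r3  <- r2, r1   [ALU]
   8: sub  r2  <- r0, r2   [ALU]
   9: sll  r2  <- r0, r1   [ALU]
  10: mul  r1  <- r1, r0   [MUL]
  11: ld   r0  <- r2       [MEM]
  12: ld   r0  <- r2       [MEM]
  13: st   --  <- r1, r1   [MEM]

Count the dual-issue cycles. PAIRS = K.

PAIRS = 5

t=0 i0&i1:and.ALU;add.ALU ; dual
t=1 i2&i3:or.ALU;or.ALU ; dual
t=2 i4&i5:bne.BR;st.MEM ; dual
t=3 i6:add.ALU ; RAW r1
t=4 i7&i8:xor.ALU;sub.ALU ; dual
t=5 i9&i10:sll.ALU;mul.MUL ; dual
t=6 i11:ld.MEM ; no-port MEM/MEM
t=7 i12:ld.MEM ; no-port MEM/MEM
t=8 i13:st.MEM ; tail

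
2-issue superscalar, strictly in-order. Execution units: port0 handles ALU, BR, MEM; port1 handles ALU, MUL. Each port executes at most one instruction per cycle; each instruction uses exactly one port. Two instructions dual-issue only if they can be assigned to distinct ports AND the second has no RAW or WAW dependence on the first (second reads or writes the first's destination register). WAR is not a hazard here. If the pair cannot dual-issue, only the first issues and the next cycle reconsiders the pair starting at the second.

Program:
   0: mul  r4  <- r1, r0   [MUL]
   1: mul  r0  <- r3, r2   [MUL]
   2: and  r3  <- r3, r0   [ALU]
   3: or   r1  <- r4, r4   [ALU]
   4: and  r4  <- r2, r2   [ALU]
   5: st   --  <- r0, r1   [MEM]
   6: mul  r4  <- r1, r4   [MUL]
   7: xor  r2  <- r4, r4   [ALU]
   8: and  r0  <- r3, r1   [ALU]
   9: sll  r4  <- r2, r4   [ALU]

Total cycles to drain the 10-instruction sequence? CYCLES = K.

t=0 i0:mul.MUL ; no-port MUL/MUL
t=1 i1:mul.MUL ; RAW r0
t=2 i2/i3:and.ALU/or.ALU ; 2-wide
t=3 i4/i5:and.ALU/st.MEM ; 2-wide
t=4 i6:mul.MUL ; RAW r4
t=5 i7/i8:xor.ALU/and.ALU ; 2-wide
t=6 i9:sll.ALU ; tail

CYCLES = 7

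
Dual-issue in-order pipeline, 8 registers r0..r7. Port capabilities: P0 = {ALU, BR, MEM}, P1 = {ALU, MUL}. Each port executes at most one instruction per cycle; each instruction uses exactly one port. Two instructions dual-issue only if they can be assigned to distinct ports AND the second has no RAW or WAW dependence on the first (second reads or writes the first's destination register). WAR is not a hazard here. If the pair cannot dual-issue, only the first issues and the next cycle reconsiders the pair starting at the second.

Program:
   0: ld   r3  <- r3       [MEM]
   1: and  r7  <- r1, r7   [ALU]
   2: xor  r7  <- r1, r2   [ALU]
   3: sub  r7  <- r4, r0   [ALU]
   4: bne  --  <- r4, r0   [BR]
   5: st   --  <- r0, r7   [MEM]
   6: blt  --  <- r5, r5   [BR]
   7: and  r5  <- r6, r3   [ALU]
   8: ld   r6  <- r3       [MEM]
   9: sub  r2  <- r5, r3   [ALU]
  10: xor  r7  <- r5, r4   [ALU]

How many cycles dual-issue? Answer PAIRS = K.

  cy0 -> i0,i1 (ld+and) 2-wide
  cy1 -> i2 (xor) WAW r7
  cy2 -> i3,i4 (sub+bne) 2-wide
  cy3 -> i5 (st) no-port MEM/BR
  cy4 -> i6,i7 (blt+and) 2-wide
  cy5 -> i8,i9 (ld+sub) 2-wide
  cy6 -> i10 (xor) tail

PAIRS = 4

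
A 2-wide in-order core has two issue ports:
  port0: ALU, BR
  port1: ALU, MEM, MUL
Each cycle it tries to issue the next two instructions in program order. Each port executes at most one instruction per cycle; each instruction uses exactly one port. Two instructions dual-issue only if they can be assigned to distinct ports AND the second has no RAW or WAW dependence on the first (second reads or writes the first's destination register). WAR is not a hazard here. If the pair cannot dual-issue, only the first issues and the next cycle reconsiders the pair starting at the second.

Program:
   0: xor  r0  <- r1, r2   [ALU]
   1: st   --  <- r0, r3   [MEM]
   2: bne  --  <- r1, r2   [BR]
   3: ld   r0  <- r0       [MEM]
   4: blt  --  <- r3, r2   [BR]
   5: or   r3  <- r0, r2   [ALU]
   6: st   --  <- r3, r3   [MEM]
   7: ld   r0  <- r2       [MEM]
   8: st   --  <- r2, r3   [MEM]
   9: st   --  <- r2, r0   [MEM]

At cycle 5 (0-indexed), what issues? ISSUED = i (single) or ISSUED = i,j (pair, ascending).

ISSUED = 7

c0: i0 xor  RAW r0
c1: i1/i2 st;bne  pair
c2: i3/i4 ld;blt  pair
c3: i5 or  RAW r3
c4: i6 st  no-port MEM/MEM
c5: i7 ld  no-port MEM/MEM
c6: i8 st  no-port MEM/MEM
c7: i9 st  tail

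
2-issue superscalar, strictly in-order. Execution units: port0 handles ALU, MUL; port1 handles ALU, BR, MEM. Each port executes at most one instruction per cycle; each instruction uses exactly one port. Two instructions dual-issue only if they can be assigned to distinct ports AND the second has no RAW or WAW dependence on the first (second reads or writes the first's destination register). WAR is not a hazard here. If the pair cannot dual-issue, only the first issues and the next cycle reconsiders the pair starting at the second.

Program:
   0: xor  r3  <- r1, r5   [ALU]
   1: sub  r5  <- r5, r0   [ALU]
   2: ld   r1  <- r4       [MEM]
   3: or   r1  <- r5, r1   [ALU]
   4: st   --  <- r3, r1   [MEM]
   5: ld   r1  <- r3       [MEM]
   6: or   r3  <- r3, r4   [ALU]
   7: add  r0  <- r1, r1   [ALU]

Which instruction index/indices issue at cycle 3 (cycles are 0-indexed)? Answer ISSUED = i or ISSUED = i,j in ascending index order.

t=0 i0/i1:xor.ALU+sub.ALU ; 2-wide
t=1 i2:ld.MEM ; RAW+WAW r1
t=2 i3:or.ALU ; RAW r1
t=3 i4:st.MEM ; no-port MEM/MEM
t=4 i5/i6:ld.MEM+or.ALU ; 2-wide
t=5 i7:add.ALU ; tail

ISSUED = 4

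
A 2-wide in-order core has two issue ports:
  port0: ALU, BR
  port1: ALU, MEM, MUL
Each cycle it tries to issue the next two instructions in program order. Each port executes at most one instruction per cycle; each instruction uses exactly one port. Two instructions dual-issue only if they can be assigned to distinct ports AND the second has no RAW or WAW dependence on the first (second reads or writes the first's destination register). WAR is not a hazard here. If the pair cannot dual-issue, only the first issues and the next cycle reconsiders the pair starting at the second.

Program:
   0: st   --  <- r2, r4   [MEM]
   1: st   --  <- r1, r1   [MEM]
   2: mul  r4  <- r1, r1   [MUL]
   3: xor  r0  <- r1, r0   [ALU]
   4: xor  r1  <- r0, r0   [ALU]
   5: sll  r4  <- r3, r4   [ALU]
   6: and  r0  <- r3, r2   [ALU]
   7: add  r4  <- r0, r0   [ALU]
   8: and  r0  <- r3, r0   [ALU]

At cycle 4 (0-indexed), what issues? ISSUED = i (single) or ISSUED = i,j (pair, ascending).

[0] i0  st  -- no-port MEM/MEM
[1] i1  st  -- no-port MEM/MUL
[2] i2+i3  mul;xor  -- 2-wide
[3] i4+i5  xor;sll  -- 2-wide
[4] i6  and  -- RAW r0
[5] i7+i8  add;and  -- 2-wide

ISSUED = 6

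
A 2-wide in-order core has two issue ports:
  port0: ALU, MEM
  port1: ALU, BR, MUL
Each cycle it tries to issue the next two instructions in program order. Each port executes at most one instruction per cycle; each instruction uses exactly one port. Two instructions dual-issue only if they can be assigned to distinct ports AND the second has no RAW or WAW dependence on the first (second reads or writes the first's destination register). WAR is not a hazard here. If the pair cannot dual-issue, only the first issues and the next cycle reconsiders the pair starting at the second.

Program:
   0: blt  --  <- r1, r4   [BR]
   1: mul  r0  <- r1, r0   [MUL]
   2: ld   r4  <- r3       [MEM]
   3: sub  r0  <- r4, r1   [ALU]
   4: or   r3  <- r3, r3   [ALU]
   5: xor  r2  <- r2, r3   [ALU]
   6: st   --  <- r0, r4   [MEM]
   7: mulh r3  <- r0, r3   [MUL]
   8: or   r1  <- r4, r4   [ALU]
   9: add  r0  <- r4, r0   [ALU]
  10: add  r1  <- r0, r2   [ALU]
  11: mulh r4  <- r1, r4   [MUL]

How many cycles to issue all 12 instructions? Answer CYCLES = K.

CYCLES = 8

t=0 i0:blt.BR ; no-port BR/MUL
t=1 i1+i2:mul.MUL+ld.MEM ; dual
t=2 i3+i4:sub.ALU+or.ALU ; dual
t=3 i5+i6:xor.ALU+st.MEM ; dual
t=4 i7+i8:mulh.MUL+or.ALU ; dual
t=5 i9:add.ALU ; RAW r0
t=6 i10:add.ALU ; RAW r1
t=7 i11:mulh.MUL ; tail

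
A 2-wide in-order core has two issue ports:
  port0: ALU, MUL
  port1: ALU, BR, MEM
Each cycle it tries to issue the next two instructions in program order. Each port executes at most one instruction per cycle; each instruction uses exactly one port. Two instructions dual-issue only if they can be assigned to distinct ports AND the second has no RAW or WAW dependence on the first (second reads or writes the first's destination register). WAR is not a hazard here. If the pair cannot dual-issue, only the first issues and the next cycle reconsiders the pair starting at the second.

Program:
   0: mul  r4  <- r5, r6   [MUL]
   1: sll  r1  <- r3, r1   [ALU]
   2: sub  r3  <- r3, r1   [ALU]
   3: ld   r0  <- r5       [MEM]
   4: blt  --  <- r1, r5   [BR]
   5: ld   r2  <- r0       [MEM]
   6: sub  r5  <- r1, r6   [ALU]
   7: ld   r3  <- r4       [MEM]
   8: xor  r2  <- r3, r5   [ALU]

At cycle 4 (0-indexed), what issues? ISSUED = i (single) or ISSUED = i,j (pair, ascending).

ISSUED = 7

  cy0 -> i0/i1 (mul.MUL;sll.ALU) dual
  cy1 -> i2/i3 (sub.ALU;ld.MEM) dual
  cy2 -> i4 (blt.BR) no-port BR/MEM
  cy3 -> i5/i6 (ld.MEM;sub.ALU) dual
  cy4 -> i7 (ld.MEM) RAW r3
  cy5 -> i8 (xor.ALU) tail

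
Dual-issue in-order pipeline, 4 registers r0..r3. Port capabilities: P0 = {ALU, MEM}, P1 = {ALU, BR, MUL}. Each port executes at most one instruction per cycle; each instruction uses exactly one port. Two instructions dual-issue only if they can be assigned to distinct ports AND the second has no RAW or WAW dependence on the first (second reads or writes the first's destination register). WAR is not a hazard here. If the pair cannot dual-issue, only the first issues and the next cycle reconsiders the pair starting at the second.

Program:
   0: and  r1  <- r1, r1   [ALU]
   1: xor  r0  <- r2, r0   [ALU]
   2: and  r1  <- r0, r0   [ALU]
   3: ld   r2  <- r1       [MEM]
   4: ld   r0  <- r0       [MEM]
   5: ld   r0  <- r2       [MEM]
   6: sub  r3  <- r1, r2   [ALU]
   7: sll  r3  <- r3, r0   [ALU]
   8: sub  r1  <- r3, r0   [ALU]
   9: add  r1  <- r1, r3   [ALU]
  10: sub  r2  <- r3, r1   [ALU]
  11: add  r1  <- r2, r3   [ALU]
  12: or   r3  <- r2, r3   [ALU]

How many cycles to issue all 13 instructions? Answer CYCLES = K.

CYCLES = 10

[0] i0/i1  and;xor  -- dual
[1] i2  and  -- RAW r1
[2] i3  ld  -- no-port MEM/MEM
[3] i4  ld  -- no-port MEM/MEM
[4] i5/i6  ld;sub  -- dual
[5] i7  sll  -- RAW r3
[6] i8  sub  -- RAW+WAW r1
[7] i9  add  -- RAW r1
[8] i10  sub  -- RAW r2
[9] i11/i12  add;or  -- dual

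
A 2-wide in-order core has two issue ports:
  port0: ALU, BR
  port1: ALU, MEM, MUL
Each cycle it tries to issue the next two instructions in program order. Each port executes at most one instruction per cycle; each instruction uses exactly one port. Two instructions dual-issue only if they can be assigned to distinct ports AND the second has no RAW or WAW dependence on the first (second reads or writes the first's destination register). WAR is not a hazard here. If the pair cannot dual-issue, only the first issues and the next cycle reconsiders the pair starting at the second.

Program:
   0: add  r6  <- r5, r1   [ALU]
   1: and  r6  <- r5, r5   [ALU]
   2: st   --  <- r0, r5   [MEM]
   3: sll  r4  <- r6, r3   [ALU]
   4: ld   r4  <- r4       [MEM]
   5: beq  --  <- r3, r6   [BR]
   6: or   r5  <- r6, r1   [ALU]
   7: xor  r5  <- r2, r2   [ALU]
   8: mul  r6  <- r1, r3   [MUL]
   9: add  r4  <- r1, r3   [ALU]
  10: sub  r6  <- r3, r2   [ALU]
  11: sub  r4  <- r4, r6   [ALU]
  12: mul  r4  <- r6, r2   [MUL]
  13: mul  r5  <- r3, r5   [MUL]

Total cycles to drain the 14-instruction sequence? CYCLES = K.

[0] i0  add.ALU  -- WAW r6
[1] i1,i2  and.ALU;st.MEM  -- dual
[2] i3  sll.ALU  -- RAW+WAW r4
[3] i4,i5  ld.MEM;beq.BR  -- dual
[4] i6  or.ALU  -- WAW r5
[5] i7,i8  xor.ALU;mul.MUL  -- dual
[6] i9,i10  add.ALU;sub.ALU  -- dual
[7] i11  sub.ALU  -- WAW r4
[8] i12  mul.MUL  -- no-port MUL/MUL
[9] i13  mul.MUL  -- tail

CYCLES = 10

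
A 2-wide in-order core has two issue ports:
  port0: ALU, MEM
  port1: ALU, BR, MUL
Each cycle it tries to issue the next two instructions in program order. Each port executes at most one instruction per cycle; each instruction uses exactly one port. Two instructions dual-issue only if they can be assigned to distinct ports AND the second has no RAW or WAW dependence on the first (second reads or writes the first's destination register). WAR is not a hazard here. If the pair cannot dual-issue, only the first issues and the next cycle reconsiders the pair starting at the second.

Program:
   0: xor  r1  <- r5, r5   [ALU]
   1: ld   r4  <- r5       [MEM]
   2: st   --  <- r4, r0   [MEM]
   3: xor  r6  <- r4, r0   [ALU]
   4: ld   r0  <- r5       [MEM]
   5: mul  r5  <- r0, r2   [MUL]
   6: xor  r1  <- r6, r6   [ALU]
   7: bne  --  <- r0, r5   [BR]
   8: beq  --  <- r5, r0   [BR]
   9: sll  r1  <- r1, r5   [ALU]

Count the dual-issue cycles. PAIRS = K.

  cy0 -> i0,i1 (xor.ALU;ld.MEM) 2-wide
  cy1 -> i2,i3 (st.MEM;xor.ALU) 2-wide
  cy2 -> i4 (ld.MEM) RAW r0
  cy3 -> i5,i6 (mul.MUL;xor.ALU) 2-wide
  cy4 -> i7 (bne.BR) no-port BR/BR
  cy5 -> i8,i9 (beq.BR;sll.ALU) 2-wide

PAIRS = 4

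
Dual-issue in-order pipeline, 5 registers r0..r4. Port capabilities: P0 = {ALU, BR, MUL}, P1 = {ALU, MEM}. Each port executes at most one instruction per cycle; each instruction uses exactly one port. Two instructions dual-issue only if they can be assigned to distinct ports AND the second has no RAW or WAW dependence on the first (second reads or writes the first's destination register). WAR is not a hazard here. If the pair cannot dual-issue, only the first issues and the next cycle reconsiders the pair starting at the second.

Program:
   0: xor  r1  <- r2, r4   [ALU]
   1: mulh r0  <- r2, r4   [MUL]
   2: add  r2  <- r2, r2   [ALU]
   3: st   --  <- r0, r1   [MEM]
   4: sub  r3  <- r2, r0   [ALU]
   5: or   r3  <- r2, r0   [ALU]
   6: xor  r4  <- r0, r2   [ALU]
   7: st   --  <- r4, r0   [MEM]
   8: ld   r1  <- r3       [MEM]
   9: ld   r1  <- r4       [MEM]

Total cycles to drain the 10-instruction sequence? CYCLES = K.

[0] i0&i1  xor mulh  -- pair
[1] i2&i3  add st  -- pair
[2] i4  sub  -- WAW r3
[3] i5&i6  or xor  -- pair
[4] i7  st  -- no-port MEM/MEM
[5] i8  ld  -- no-port MEM/MEM
[6] i9  ld  -- tail

CYCLES = 7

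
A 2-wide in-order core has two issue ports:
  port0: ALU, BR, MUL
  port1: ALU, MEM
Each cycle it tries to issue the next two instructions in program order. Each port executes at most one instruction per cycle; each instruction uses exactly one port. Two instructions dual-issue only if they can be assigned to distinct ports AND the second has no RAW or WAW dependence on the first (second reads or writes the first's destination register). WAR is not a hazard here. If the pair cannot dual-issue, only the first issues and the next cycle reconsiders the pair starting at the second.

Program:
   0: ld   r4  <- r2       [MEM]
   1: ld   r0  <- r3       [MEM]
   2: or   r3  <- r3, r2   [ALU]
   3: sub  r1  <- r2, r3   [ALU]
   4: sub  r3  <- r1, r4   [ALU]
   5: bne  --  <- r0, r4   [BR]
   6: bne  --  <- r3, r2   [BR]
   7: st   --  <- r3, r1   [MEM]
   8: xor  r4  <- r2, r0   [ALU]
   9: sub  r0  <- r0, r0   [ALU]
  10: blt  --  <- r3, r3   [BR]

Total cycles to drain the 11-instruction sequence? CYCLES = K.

#0 head=0: ld i0 no-port MEM/MEM
#1 head=1: ld or i1+i2 dual
#2 head=3: sub i3 RAW r1
#3 head=4: sub bne i4+i5 dual
#4 head=6: bne st i6+i7 dual
#5 head=8: xor sub i8+i9 dual
#6 head=10: blt i10 tail

CYCLES = 7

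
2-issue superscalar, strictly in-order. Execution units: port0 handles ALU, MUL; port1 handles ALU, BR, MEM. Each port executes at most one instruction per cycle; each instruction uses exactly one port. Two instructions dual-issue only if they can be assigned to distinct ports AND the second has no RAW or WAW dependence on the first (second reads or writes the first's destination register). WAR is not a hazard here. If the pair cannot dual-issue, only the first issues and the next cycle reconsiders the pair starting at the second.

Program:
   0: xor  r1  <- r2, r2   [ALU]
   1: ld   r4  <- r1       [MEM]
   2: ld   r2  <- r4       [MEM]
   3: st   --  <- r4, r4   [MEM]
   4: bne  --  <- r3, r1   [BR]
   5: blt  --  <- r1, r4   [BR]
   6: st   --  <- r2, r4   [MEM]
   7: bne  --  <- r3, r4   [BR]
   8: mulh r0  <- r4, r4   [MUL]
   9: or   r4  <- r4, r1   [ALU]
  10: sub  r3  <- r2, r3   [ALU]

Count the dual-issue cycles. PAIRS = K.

PAIRS = 2

#0 head=0: xor i0 RAW r1
#1 head=1: ld i1 no-port MEM/MEM
#2 head=2: ld i2 no-port MEM/MEM
#3 head=3: st i3 no-port MEM/BR
#4 head=4: bne i4 no-port BR/BR
#5 head=5: blt i5 no-port BR/MEM
#6 head=6: st i6 no-port MEM/BR
#7 head=7: bne/mulh i7+i8 pair
#8 head=9: or/sub i9+i10 pair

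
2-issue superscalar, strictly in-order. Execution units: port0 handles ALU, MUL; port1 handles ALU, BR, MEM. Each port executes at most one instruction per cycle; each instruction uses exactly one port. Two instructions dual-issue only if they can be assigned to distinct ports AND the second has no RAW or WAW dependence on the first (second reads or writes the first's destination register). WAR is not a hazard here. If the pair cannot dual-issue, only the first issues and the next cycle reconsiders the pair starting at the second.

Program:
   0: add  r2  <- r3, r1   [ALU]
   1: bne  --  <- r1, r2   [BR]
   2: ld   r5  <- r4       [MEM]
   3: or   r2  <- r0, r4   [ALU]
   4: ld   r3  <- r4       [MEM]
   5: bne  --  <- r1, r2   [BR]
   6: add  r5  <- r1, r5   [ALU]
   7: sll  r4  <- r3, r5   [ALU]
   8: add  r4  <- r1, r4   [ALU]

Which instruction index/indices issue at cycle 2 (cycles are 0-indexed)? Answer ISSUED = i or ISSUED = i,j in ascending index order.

#0 head=0: add i0 RAW r2
#1 head=1: bne i1 no-port BR/MEM
#2 head=2: ld+or i2,i3 2-wide
#3 head=4: ld i4 no-port MEM/BR
#4 head=5: bne+add i5,i6 2-wide
#5 head=7: sll i7 RAW+WAW r4
#6 head=8: add i8 tail

ISSUED = 2,3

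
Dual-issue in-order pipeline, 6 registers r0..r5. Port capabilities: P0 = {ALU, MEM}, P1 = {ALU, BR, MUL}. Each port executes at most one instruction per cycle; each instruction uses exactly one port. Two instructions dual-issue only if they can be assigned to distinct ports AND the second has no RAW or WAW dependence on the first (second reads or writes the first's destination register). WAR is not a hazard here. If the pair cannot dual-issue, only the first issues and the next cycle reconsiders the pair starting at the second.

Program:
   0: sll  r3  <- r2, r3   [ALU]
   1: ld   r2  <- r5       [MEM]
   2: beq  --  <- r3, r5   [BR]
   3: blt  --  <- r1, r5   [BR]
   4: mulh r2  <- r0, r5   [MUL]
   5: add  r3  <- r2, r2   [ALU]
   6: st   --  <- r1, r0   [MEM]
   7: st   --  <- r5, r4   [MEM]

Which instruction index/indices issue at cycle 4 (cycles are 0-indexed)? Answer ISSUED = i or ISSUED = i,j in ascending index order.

ISSUED = 5,6

t=0 i0/i1:sll/ld ; dual
t=1 i2:beq ; no-port BR/BR
t=2 i3:blt ; no-port BR/MUL
t=3 i4:mulh ; RAW r2
t=4 i5/i6:add/st ; dual
t=5 i7:st ; tail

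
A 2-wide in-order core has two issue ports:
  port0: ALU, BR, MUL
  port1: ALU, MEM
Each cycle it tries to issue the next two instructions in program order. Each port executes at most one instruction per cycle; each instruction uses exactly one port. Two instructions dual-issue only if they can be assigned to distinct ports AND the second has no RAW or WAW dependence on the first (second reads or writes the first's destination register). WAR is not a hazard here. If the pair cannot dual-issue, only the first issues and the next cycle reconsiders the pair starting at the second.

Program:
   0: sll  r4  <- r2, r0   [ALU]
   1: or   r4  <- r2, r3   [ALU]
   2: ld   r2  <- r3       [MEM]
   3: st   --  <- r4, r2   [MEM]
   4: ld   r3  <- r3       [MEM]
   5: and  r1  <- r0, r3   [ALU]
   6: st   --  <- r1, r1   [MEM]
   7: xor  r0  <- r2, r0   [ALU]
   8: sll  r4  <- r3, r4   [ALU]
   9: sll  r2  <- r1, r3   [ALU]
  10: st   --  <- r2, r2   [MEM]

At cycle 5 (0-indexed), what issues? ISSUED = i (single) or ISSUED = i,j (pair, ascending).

ISSUED = 6,7

c0: i0 sll.ALU  WAW r4
c1: i1/i2 or.ALU+ld.MEM  pair
c2: i3 st.MEM  no-port MEM/MEM
c3: i4 ld.MEM  RAW r3
c4: i5 and.ALU  RAW r1
c5: i6/i7 st.MEM+xor.ALU  pair
c6: i8/i9 sll.ALU+sll.ALU  pair
c7: i10 st.MEM  tail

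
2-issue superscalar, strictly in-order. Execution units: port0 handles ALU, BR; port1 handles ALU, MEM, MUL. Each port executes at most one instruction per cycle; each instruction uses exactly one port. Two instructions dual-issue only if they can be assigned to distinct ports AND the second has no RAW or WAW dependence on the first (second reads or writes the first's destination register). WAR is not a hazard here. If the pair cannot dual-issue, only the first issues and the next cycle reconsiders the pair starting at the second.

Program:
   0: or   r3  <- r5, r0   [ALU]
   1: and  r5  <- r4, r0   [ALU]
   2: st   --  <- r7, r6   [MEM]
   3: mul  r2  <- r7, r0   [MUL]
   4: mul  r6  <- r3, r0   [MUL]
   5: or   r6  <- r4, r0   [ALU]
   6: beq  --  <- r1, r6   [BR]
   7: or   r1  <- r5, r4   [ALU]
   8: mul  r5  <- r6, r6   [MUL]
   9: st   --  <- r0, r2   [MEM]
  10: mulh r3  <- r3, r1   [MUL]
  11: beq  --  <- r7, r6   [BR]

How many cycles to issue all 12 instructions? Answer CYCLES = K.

CYCLES = 9

#0 head=0: or and i0/i1 2-wide
#1 head=2: st i2 no-port MEM/MUL
#2 head=3: mul i3 no-port MUL/MUL
#3 head=4: mul i4 WAW r6
#4 head=5: or i5 RAW r6
#5 head=6: beq or i6/i7 2-wide
#6 head=8: mul i8 no-port MUL/MEM
#7 head=9: st i9 no-port MEM/MUL
#8 head=10: mulh beq i10/i11 2-wide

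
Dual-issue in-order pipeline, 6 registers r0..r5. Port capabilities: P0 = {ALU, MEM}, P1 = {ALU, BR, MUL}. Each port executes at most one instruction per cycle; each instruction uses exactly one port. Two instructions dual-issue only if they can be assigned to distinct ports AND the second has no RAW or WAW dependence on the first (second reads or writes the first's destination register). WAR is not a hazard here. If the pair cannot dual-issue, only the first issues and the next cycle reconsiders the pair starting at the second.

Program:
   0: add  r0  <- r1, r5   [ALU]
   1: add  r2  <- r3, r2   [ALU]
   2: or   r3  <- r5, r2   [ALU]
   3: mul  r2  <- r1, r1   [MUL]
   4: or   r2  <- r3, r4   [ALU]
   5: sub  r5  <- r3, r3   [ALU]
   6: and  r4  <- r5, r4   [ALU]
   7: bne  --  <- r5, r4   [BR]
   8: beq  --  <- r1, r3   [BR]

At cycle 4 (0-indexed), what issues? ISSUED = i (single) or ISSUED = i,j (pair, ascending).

ISSUED = 7

0. add add @i0+i1  | 2-wide
1. or mul @i2+i3  | 2-wide
2. or sub @i4+i5  | 2-wide
3. and @i6  | RAW r4
4. bne @i7  | no-port BR/BR
5. beq @i8  | tail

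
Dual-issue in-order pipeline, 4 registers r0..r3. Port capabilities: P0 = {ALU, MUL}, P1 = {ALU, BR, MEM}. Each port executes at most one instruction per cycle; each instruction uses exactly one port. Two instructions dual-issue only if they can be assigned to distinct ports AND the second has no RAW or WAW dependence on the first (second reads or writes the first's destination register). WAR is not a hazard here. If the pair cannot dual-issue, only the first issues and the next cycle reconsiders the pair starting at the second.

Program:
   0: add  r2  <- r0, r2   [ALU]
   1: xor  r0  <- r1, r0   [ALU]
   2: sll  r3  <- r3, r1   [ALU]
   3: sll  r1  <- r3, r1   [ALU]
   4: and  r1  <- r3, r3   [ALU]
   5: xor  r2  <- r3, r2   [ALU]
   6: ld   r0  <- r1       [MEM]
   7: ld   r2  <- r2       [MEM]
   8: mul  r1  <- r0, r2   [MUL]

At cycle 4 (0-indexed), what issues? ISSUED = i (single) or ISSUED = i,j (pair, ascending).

ISSUED = 6

0. add.ALU;xor.ALU @i0+i1  | pair
1. sll.ALU @i2  | RAW r3
2. sll.ALU @i3  | WAW r1
3. and.ALU;xor.ALU @i4+i5  | pair
4. ld.MEM @i6  | no-port MEM/MEM
5. ld.MEM @i7  | RAW r2
6. mul.MUL @i8  | tail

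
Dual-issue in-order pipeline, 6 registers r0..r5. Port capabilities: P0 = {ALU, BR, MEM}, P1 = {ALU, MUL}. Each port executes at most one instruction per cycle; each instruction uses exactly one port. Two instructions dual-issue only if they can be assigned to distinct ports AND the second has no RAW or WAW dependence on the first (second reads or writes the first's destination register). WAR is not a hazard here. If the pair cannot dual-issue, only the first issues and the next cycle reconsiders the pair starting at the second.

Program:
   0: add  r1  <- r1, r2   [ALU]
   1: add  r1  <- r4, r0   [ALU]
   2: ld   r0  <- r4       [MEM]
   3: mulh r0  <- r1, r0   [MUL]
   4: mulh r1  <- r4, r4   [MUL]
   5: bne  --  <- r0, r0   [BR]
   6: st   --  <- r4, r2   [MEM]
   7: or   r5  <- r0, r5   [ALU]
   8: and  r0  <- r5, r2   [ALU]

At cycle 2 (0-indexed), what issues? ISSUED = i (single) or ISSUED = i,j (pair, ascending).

0. add.ALU @i0  | WAW r1
1. add.ALU ld.MEM @i1/i2  | 2-wide
2. mulh.MUL @i3  | no-port MUL/MUL
3. mulh.MUL bne.BR @i4/i5  | 2-wide
4. st.MEM or.ALU @i6/i7  | 2-wide
5. and.ALU @i8  | tail

ISSUED = 3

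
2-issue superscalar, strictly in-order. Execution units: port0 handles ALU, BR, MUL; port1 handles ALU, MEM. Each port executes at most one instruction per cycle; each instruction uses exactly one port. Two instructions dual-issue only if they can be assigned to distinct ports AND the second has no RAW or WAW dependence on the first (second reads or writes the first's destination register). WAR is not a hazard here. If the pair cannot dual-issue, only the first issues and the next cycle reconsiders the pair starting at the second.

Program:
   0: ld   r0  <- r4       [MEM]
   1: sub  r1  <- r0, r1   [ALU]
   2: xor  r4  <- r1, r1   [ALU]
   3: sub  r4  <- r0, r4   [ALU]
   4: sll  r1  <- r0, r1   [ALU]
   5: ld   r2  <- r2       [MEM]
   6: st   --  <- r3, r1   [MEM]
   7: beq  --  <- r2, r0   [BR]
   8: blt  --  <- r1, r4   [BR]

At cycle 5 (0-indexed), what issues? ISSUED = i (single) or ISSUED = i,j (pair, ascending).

c0: i0 ld.MEM  RAW r0
c1: i1 sub.ALU  RAW r1
c2: i2 xor.ALU  RAW+WAW r4
c3: i3/i4 sub.ALU;sll.ALU  pair
c4: i5 ld.MEM  no-port MEM/MEM
c5: i6/i7 st.MEM;beq.BR  pair
c6: i8 blt.BR  tail

ISSUED = 6,7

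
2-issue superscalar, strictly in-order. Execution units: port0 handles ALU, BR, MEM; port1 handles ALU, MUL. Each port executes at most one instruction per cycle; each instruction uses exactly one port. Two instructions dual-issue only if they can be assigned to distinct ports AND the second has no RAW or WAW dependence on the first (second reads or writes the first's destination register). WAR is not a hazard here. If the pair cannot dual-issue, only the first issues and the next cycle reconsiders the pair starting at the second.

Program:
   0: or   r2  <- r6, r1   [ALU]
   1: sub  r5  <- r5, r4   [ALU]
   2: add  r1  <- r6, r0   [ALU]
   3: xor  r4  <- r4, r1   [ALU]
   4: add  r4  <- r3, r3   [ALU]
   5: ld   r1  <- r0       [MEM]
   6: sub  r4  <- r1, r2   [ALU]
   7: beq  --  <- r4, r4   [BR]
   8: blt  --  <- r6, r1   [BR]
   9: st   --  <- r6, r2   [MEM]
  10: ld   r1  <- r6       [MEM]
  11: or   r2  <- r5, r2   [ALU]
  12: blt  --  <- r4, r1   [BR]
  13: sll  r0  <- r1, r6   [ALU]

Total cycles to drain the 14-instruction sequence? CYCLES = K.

#0 head=0: or.ALU/sub.ALU i0+i1 pair
#1 head=2: add.ALU i2 RAW r1
#2 head=3: xor.ALU i3 WAW r4
#3 head=4: add.ALU/ld.MEM i4+i5 pair
#4 head=6: sub.ALU i6 RAW r4
#5 head=7: beq.BR i7 no-port BR/BR
#6 head=8: blt.BR i8 no-port BR/MEM
#7 head=9: st.MEM i9 no-port MEM/MEM
#8 head=10: ld.MEM/or.ALU i10+i11 pair
#9 head=12: blt.BR/sll.ALU i12+i13 pair

CYCLES = 10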